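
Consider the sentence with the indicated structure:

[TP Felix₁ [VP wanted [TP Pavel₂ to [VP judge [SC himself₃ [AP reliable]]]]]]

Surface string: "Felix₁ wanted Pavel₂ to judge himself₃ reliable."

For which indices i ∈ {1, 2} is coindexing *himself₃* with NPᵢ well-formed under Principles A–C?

{2}

*himself* is an anaphor, so Principle A applies: it must be bound in its binding domain.
Binding domain of *himself₃*: the embedded TP, whose subject is Pavel₂.
*Felix₁* c-commands the anaphor but is outside its binding domain → cannot satisfy Principle A.
*Pavel₂* c-commands the anaphor within its binding domain → licit binder.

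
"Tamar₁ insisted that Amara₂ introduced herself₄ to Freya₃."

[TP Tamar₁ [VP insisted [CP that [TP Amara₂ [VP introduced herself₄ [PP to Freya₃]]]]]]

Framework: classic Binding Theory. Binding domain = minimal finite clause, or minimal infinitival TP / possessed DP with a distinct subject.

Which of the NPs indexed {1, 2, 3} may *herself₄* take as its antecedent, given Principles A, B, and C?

{2}

*herself* is an anaphor, so Principle A applies: it must be bound in its binding domain.
Binding domain of *herself₄*: the embedded TP, whose subject is Amara₂.
*Tamar₁* c-commands the anaphor but is outside its binding domain → cannot satisfy Principle A.
*Amara₂* c-commands the anaphor within its binding domain → licit binder.
*Freya₃* does not c-command the anaphor → cannot bind it.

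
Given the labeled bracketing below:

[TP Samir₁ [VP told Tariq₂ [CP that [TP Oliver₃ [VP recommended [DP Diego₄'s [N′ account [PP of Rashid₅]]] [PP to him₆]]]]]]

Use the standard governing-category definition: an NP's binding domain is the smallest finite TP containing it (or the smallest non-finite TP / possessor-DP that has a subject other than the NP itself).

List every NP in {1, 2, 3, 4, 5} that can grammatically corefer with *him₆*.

*him* is a pronoun, so Principle B applies: it must be free in its binding domain.
Binding domain of *him₆*: the embedded TP, whose subject is Oliver₃.
*Samir₁* c-commands the pronoun but from outside its binding domain, and is not c-commanded by it → coindexation permitted.
*Tariq₂* c-commands the pronoun but from outside its binding domain, and is not c-commanded by it → coindexation permitted.
*Oliver₃* c-commands the pronoun within its binding domain → coindexation would violate Principle B.
*Diego₄* and the pronoun do not c-command one another → neither Principle B nor Principle C is at stake; coindexation permitted.
*Rashid₅* and the pronoun do not c-command one another → neither Principle B nor Principle C is at stake; coindexation permitted.

{1, 2, 4, 5}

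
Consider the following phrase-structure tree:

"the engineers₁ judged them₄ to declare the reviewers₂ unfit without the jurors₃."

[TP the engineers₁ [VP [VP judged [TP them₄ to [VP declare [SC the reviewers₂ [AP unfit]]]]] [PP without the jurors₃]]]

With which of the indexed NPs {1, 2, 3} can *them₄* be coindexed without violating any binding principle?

{3}

*them* is a pronoun, so Principle B applies: it must be free in its binding domain.
Binding domain of *them₄*: the matrix TP, whose subject is the engineers₁.
*the engineers₁* c-commands the pronoun within its binding domain → coindexation would violate Principle B.
*the reviewers₂*: the pronoun c-commands this R-expression → coindexation would violate Principle C on *the reviewers₂*.
*the jurors₃* and the pronoun do not c-command one another → neither Principle B nor Principle C is at stake; coindexation permitted.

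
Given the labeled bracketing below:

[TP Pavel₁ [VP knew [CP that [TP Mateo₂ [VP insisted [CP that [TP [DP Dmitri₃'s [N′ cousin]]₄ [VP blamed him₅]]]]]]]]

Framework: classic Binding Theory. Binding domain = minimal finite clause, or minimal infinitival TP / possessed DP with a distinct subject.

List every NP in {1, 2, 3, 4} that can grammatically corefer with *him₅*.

{1, 2, 3}

*him* is a pronoun, so Principle B applies: it must be free in its binding domain.
Binding domain of *him₅*: the embedded TP, whose subject is [Dmitri₃'s cousin]₄.
*Pavel₁* c-commands the pronoun but from outside its binding domain, and is not c-commanded by it → coindexation permitted.
*Mateo₂* c-commands the pronoun but from outside its binding domain, and is not c-commanded by it → coindexation permitted.
*Dmitri₃* and the pronoun do not c-command one another → neither Principle B nor Principle C is at stake; coindexation permitted.
*[Dmitri₃'s cousin]₄* c-commands the pronoun within its binding domain → coindexation would violate Principle B.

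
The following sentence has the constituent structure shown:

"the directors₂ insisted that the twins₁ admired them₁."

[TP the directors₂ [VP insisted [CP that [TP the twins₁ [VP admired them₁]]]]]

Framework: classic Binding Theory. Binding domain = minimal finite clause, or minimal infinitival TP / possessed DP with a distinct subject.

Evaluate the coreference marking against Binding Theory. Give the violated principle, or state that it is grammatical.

Principle B

The two coindexed NPs are *the twins₁* and *them₁*.
*them₁* is a pronoun. Its binding domain is the embedded TP, whose subject is the twins₁.
*the twins₁* c-commands it within that domain and carries the same index.
The pronoun is locally bound → Principle B violation.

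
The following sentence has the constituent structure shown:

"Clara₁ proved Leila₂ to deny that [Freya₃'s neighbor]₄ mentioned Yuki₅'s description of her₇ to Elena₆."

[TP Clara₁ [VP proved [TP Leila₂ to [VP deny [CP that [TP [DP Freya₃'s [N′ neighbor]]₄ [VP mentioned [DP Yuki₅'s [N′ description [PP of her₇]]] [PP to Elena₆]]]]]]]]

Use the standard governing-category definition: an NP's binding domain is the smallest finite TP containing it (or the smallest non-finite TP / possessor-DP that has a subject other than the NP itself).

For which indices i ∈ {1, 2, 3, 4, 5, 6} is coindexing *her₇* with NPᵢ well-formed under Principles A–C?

*her* is a pronoun, so Principle B applies: it must be free in its binding domain.
Binding domain of *her₇*: the possessed DP, whose subject is Yuki₅.
*Clara₁* c-commands the pronoun but from outside its binding domain, and is not c-commanded by it → coindexation permitted.
*Leila₂* c-commands the pronoun but from outside its binding domain, and is not c-commanded by it → coindexation permitted.
*Freya₃* and the pronoun do not c-command one another → neither Principle B nor Principle C is at stake; coindexation permitted.
*[Freya₃'s neighbor]₄* c-commands the pronoun but from outside its binding domain, and is not c-commanded by it → coindexation permitted.
*Yuki₅* c-commands the pronoun within its binding domain → coindexation would violate Principle B.
*Elena₆* and the pronoun do not c-command one another → neither Principle B nor Principle C is at stake; coindexation permitted.

{1, 2, 3, 4, 6}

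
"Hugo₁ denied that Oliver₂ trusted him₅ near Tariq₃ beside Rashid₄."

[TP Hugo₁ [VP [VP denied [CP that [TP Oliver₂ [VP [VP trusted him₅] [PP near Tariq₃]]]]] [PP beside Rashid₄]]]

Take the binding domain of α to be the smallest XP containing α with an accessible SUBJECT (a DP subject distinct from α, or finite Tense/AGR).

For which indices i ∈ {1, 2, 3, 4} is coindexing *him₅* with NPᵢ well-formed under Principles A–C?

*him* is a pronoun, so Principle B applies: it must be free in its binding domain.
Binding domain of *him₅*: the embedded TP, whose subject is Oliver₂.
*Hugo₁* c-commands the pronoun but from outside its binding domain, and is not c-commanded by it → coindexation permitted.
*Oliver₂* c-commands the pronoun within its binding domain → coindexation would violate Principle B.
*Tariq₃* and the pronoun do not c-command one another → neither Principle B nor Principle C is at stake; coindexation permitted.
*Rashid₄* and the pronoun do not c-command one another → neither Principle B nor Principle C is at stake; coindexation permitted.

{1, 3, 4}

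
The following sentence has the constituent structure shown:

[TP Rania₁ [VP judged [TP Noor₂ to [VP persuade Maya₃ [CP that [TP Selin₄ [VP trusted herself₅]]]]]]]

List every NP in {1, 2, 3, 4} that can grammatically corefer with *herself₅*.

{4}

*herself* is an anaphor, so Principle A applies: it must be bound in its binding domain.
Binding domain of *herself₅*: the embedded TP, whose subject is Selin₄.
*Rania₁* c-commands the anaphor but is outside its binding domain → cannot satisfy Principle A.
*Noor₂* c-commands the anaphor but is outside its binding domain → cannot satisfy Principle A.
*Maya₃* c-commands the anaphor but is outside its binding domain → cannot satisfy Principle A.
*Selin₄* c-commands the anaphor within its binding domain → licit binder.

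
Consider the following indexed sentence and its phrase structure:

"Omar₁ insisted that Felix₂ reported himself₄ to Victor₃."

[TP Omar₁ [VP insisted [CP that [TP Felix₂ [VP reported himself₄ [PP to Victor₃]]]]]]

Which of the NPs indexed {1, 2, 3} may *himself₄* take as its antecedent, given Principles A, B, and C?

{2}

*himself* is an anaphor, so Principle A applies: it must be bound in its binding domain.
Binding domain of *himself₄*: the embedded TP, whose subject is Felix₂.
*Omar₁* c-commands the anaphor but is outside its binding domain → cannot satisfy Principle A.
*Felix₂* c-commands the anaphor within its binding domain → licit binder.
*Victor₃* does not c-command the anaphor → cannot bind it.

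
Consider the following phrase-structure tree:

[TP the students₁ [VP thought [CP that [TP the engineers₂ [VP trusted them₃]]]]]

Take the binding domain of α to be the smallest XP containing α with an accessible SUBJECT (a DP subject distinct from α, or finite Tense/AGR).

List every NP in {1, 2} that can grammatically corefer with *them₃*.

{1}

*them* is a pronoun, so Principle B applies: it must be free in its binding domain.
Binding domain of *them₃*: the embedded TP, whose subject is the engineers₂.
*the students₁* c-commands the pronoun but from outside its binding domain, and is not c-commanded by it → coindexation permitted.
*the engineers₂* c-commands the pronoun within its binding domain → coindexation would violate Principle B.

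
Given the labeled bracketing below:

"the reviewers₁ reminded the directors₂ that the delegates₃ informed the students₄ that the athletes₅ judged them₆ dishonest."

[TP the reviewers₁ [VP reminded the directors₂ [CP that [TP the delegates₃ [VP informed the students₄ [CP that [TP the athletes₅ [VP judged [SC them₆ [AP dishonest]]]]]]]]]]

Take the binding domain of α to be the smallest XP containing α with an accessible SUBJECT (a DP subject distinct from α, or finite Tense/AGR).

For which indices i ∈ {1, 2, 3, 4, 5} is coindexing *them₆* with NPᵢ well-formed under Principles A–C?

{1, 2, 3, 4}

*them* is a pronoun, so Principle B applies: it must be free in its binding domain.
Binding domain of *them₆*: the embedded TP, whose subject is the athletes₅.
*the reviewers₁* c-commands the pronoun but from outside its binding domain, and is not c-commanded by it → coindexation permitted.
*the directors₂* c-commands the pronoun but from outside its binding domain, and is not c-commanded by it → coindexation permitted.
*the delegates₃* c-commands the pronoun but from outside its binding domain, and is not c-commanded by it → coindexation permitted.
*the students₄* c-commands the pronoun but from outside its binding domain, and is not c-commanded by it → coindexation permitted.
*the athletes₅* c-commands the pronoun within its binding domain → coindexation would violate Principle B.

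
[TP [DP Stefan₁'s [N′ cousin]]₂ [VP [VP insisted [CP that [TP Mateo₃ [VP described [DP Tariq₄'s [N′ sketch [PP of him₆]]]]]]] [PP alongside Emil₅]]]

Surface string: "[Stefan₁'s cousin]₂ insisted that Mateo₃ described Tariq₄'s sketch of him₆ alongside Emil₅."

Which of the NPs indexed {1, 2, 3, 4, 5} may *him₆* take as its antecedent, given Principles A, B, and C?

{1, 2, 3, 5}

*him* is a pronoun, so Principle B applies: it must be free in its binding domain.
Binding domain of *him₆*: the possessed DP, whose subject is Tariq₄.
*Stefan₁* and the pronoun do not c-command one another → neither Principle B nor Principle C is at stake; coindexation permitted.
*[Stefan₁'s cousin]₂* c-commands the pronoun but from outside its binding domain, and is not c-commanded by it → coindexation permitted.
*Mateo₃* c-commands the pronoun but from outside its binding domain, and is not c-commanded by it → coindexation permitted.
*Tariq₄* c-commands the pronoun within its binding domain → coindexation would violate Principle B.
*Emil₅* and the pronoun do not c-command one another → neither Principle B nor Principle C is at stake; coindexation permitted.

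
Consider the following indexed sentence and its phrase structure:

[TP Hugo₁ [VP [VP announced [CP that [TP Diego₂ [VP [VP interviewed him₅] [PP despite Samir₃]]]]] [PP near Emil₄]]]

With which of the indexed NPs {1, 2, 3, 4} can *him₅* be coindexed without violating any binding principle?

*him* is a pronoun, so Principle B applies: it must be free in its binding domain.
Binding domain of *him₅*: the embedded TP, whose subject is Diego₂.
*Hugo₁* c-commands the pronoun but from outside its binding domain, and is not c-commanded by it → coindexation permitted.
*Diego₂* c-commands the pronoun within its binding domain → coindexation would violate Principle B.
*Samir₃* and the pronoun do not c-command one another → neither Principle B nor Principle C is at stake; coindexation permitted.
*Emil₄* and the pronoun do not c-command one another → neither Principle B nor Principle C is at stake; coindexation permitted.

{1, 3, 4}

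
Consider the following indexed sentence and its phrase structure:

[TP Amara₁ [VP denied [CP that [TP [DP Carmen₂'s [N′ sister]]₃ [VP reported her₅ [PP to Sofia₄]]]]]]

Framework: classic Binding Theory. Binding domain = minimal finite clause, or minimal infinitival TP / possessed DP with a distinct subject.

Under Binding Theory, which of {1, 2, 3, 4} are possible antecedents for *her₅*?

{1, 2}

*her* is a pronoun, so Principle B applies: it must be free in its binding domain.
Binding domain of *her₅*: the embedded TP, whose subject is [Carmen₂'s sister]₃.
*Amara₁* c-commands the pronoun but from outside its binding domain, and is not c-commanded by it → coindexation permitted.
*Carmen₂* and the pronoun do not c-command one another → neither Principle B nor Principle C is at stake; coindexation permitted.
*[Carmen₂'s sister]₃* c-commands the pronoun within its binding domain → coindexation would violate Principle B.
*Sofia₄*: the pronoun c-commands this R-expression → coindexation would violate Principle C on *Sofia₄*.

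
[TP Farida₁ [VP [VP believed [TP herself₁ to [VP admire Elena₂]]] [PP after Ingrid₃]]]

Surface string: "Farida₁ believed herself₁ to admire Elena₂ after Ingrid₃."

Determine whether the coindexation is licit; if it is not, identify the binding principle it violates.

The two coindexed NPs are *Farida₁* and *herself₁*.
*herself₁* is an anaphor; its binding domain is the matrix TP, whose subject is Farida₁. *Farida₁* c-commands it within that domain and shares its index, so Principle A is satisfied.
*Farida₁* is an R-expression; *herself₁* does not c-command it, and no other NP shares its index, so Principle C is satisfied.
All principles are respected.

grammatical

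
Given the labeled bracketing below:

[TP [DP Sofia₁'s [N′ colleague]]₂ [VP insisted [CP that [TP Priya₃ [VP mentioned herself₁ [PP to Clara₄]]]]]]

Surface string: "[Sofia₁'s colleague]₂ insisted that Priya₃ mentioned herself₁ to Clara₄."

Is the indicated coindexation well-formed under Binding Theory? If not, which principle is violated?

Principle A

The two coindexed NPs are *Sofia₁* and *herself₁*.
*herself₁* is an anaphor. Principle A requires it to be bound within its binding domain — the embedded TP, whose subject is Priya₃.
Within that domain it is c-commanded by *Priya₃*, which does not share its index.
*Sofia₁* does not c-command the anaphor at all.
The anaphor is unbound in its domain → Principle A violation.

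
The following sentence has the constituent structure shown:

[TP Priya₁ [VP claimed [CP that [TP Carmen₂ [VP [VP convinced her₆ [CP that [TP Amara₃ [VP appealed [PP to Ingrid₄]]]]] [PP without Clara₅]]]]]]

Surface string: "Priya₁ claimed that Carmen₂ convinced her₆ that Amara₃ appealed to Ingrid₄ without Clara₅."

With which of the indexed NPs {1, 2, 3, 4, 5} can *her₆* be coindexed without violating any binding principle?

{1, 5}

*her* is a pronoun, so Principle B applies: it must be free in its binding domain.
Binding domain of *her₆*: the embedded TP, whose subject is Carmen₂.
*Priya₁* c-commands the pronoun but from outside its binding domain, and is not c-commanded by it → coindexation permitted.
*Carmen₂* c-commands the pronoun within its binding domain → coindexation would violate Principle B.
*Amara₃*: the pronoun c-commands this R-expression → coindexation would violate Principle C on *Amara₃*.
*Ingrid₄*: the pronoun c-commands this R-expression → coindexation would violate Principle C on *Ingrid₄*.
*Clara₅* and the pronoun do not c-command one another → neither Principle B nor Principle C is at stake; coindexation permitted.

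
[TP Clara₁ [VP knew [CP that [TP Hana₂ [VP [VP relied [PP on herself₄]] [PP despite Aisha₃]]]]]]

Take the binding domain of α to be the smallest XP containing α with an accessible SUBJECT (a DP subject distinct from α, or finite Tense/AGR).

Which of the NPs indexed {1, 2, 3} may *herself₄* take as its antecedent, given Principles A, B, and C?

*herself* is an anaphor, so Principle A applies: it must be bound in its binding domain.
Binding domain of *herself₄*: the embedded TP, whose subject is Hana₂.
*Clara₁* c-commands the anaphor but is outside its binding domain → cannot satisfy Principle A.
*Hana₂* c-commands the anaphor within its binding domain → licit binder.
*Aisha₃* does not c-command the anaphor → cannot bind it.

{2}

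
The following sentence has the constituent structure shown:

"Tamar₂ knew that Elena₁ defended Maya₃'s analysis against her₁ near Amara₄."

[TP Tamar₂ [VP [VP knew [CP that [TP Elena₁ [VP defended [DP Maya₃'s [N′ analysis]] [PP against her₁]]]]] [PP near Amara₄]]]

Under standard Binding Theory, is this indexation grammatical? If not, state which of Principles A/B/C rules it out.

The two coindexed NPs are *Elena₁* and *her₁*.
*her₁* is a pronoun. Its binding domain is the embedded TP, whose subject is Elena₁.
*Elena₁* c-commands it within that domain and carries the same index.
The pronoun is locally bound → Principle B violation.

Principle B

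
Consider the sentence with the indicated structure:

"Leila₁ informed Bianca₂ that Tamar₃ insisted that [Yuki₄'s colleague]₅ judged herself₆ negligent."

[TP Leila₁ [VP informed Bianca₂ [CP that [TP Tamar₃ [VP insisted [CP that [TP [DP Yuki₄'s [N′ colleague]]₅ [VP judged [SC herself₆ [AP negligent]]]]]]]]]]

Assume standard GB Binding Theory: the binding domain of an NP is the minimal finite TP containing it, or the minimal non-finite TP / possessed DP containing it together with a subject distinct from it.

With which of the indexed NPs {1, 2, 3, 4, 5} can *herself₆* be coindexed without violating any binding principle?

{5}

*herself* is an anaphor, so Principle A applies: it must be bound in its binding domain.
Binding domain of *herself₆*: the embedded TP, whose subject is [Yuki₄'s colleague]₅.
*Leila₁* c-commands the anaphor but is outside its binding domain → cannot satisfy Principle A.
*Bianca₂* c-commands the anaphor but is outside its binding domain → cannot satisfy Principle A.
*Tamar₃* c-commands the anaphor but is outside its binding domain → cannot satisfy Principle A.
*Yuki₄* does not c-command the anaphor → cannot bind it.
*[Yuki₄'s colleague]₅* c-commands the anaphor within its binding domain → licit binder.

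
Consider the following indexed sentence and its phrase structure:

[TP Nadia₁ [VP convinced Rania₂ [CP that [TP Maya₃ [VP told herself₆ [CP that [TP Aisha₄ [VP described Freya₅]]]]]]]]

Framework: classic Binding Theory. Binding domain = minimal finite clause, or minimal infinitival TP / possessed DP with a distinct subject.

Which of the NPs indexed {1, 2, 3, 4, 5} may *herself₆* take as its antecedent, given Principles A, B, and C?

*herself* is an anaphor, so Principle A applies: it must be bound in its binding domain.
Binding domain of *herself₆*: the embedded TP, whose subject is Maya₃.
*Nadia₁* c-commands the anaphor but is outside its binding domain → cannot satisfy Principle A.
*Rania₂* c-commands the anaphor but is outside its binding domain → cannot satisfy Principle A.
*Maya₃* c-commands the anaphor within its binding domain → licit binder.
*Aisha₄* does not c-command the anaphor → cannot bind it.
*Freya₅* does not c-command the anaphor → cannot bind it.

{3}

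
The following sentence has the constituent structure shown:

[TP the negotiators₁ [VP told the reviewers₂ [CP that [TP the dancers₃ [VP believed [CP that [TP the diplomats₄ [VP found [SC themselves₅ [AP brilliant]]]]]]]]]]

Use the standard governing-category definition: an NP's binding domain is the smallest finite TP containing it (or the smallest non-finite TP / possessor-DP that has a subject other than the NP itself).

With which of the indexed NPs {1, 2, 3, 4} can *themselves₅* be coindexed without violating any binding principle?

{4}

*themselves* is an anaphor, so Principle A applies: it must be bound in its binding domain.
Binding domain of *themselves₅*: the embedded TP, whose subject is the diplomats₄.
*the negotiators₁* c-commands the anaphor but is outside its binding domain → cannot satisfy Principle A.
*the reviewers₂* c-commands the anaphor but is outside its binding domain → cannot satisfy Principle A.
*the dancers₃* c-commands the anaphor but is outside its binding domain → cannot satisfy Principle A.
*the diplomats₄* c-commands the anaphor within its binding domain → licit binder.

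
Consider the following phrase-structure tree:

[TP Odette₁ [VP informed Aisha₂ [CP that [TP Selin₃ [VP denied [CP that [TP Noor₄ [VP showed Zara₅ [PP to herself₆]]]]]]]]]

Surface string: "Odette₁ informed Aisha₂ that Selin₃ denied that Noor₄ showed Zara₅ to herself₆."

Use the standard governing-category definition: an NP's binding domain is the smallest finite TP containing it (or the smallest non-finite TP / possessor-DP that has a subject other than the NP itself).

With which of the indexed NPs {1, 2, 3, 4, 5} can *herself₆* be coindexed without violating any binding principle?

{4, 5}

*herself* is an anaphor, so Principle A applies: it must be bound in its binding domain.
Binding domain of *herself₆*: the embedded TP, whose subject is Noor₄.
*Odette₁* c-commands the anaphor but is outside its binding domain → cannot satisfy Principle A.
*Aisha₂* c-commands the anaphor but is outside its binding domain → cannot satisfy Principle A.
*Selin₃* c-commands the anaphor but is outside its binding domain → cannot satisfy Principle A.
*Noor₄* c-commands the anaphor within its binding domain → licit binder.
*Zara₅* c-commands the anaphor within its binding domain → licit binder.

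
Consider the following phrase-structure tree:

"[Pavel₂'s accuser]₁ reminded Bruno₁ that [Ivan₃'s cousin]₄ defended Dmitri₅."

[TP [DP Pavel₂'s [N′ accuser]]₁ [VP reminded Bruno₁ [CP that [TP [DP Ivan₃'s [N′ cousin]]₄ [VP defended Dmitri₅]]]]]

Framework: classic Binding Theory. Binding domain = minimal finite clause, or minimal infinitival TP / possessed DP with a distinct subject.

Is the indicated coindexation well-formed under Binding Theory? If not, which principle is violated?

Principle C

The two coindexed NPs are *[Pavel₂'s accuser]₁* and *Bruno₁*.
*Bruno₁* is an R-expression. Principle C requires it to be free everywhere.
*[Pavel₂'s accuser]₁* c-commands it and carries the same index.
The R-expression is bound → Principle C violation.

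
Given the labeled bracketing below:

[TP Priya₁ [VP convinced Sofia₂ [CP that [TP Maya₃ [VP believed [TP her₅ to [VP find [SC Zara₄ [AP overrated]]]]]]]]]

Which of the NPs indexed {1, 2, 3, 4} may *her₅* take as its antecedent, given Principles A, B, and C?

*her* is a pronoun, so Principle B applies: it must be free in its binding domain.
Binding domain of *her₅*: the embedded TP, whose subject is Maya₃.
*Priya₁* c-commands the pronoun but from outside its binding domain, and is not c-commanded by it → coindexation permitted.
*Sofia₂* c-commands the pronoun but from outside its binding domain, and is not c-commanded by it → coindexation permitted.
*Maya₃* c-commands the pronoun within its binding domain → coindexation would violate Principle B.
*Zara₄*: the pronoun c-commands this R-expression → coindexation would violate Principle C on *Zara₄*.

{1, 2}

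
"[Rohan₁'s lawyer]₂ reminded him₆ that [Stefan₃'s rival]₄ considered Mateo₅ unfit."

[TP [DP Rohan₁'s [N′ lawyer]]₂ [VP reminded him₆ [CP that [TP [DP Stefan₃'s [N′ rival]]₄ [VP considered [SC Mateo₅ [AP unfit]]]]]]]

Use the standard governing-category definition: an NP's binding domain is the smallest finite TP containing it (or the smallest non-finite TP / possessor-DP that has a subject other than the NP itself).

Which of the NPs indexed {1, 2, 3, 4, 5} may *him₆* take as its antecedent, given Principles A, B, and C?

{1}

*him* is a pronoun, so Principle B applies: it must be free in its binding domain.
Binding domain of *him₆*: the matrix TP, whose subject is [Rohan₁'s lawyer]₂.
*Rohan₁* and the pronoun do not c-command one another → neither Principle B nor Principle C is at stake; coindexation permitted.
*[Rohan₁'s lawyer]₂* c-commands the pronoun within its binding domain → coindexation would violate Principle B.
*Stefan₃*: the pronoun c-commands this R-expression → coindexation would violate Principle C on *Stefan₃*.
*[Stefan₃'s rival]₄*: the pronoun c-commands this R-expression → coindexation would violate Principle C on *[Stefan₃'s rival]₄*.
*Mateo₅*: the pronoun c-commands this R-expression → coindexation would violate Principle C on *Mateo₅*.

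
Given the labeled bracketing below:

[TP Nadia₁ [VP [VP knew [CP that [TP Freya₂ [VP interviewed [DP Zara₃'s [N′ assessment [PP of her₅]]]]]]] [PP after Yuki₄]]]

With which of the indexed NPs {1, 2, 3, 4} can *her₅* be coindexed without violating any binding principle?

*her* is a pronoun, so Principle B applies: it must be free in its binding domain.
Binding domain of *her₅*: the possessed DP, whose subject is Zara₃.
*Nadia₁* c-commands the pronoun but from outside its binding domain, and is not c-commanded by it → coindexation permitted.
*Freya₂* c-commands the pronoun but from outside its binding domain, and is not c-commanded by it → coindexation permitted.
*Zara₃* c-commands the pronoun within its binding domain → coindexation would violate Principle B.
*Yuki₄* and the pronoun do not c-command one another → neither Principle B nor Principle C is at stake; coindexation permitted.

{1, 2, 4}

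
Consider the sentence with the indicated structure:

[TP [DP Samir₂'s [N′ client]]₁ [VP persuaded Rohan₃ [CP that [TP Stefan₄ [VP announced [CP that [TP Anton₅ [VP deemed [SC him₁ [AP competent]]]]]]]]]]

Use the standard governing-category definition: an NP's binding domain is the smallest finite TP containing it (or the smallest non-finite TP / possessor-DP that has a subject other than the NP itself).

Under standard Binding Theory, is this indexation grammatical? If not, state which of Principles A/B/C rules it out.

grammatical

The two coindexed NPs are *[Samir₂'s client]₁* and *him₁*.
*him₁* is a pronoun; its binding domain is the embedded TP, whose subject is Anton₅. Within that domain it is c-commanded only by *Anton₅*, which carries a different index — the pronoun is free locally, so Principle B holds.
*[Samir₂'s client]₁* is an R-expression; *him₁* does not c-command it, and no other NP shares its index, so Principle C is satisfied.
All principles are respected.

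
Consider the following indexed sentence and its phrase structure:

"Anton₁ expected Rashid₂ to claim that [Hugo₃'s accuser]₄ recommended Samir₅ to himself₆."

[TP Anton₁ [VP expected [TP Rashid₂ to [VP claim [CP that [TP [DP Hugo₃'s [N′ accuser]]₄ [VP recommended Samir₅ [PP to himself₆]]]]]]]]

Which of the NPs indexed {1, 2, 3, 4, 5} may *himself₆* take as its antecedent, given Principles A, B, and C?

*himself* is an anaphor, so Principle A applies: it must be bound in its binding domain.
Binding domain of *himself₆*: the embedded TP, whose subject is [Hugo₃'s accuser]₄.
*Anton₁* c-commands the anaphor but is outside its binding domain → cannot satisfy Principle A.
*Rashid₂* c-commands the anaphor but is outside its binding domain → cannot satisfy Principle A.
*Hugo₃* does not c-command the anaphor → cannot bind it.
*[Hugo₃'s accuser]₄* c-commands the anaphor within its binding domain → licit binder.
*Samir₅* c-commands the anaphor within its binding domain → licit binder.

{4, 5}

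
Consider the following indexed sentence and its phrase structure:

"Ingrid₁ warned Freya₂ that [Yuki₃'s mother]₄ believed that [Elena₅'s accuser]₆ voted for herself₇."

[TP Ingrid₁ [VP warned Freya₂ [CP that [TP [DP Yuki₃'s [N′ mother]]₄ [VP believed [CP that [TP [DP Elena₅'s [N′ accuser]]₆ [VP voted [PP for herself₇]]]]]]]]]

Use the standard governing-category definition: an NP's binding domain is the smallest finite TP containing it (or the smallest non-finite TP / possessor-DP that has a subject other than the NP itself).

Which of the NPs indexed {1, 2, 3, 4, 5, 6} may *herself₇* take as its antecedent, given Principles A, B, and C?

*herself* is an anaphor, so Principle A applies: it must be bound in its binding domain.
Binding domain of *herself₇*: the embedded TP, whose subject is [Elena₅'s accuser]₆.
*Ingrid₁* c-commands the anaphor but is outside its binding domain → cannot satisfy Principle A.
*Freya₂* c-commands the anaphor but is outside its binding domain → cannot satisfy Principle A.
*Yuki₃* does not c-command the anaphor → cannot bind it.
*[Yuki₃'s mother]₄* c-commands the anaphor but is outside its binding domain → cannot satisfy Principle A.
*Elena₅* does not c-command the anaphor → cannot bind it.
*[Elena₅'s accuser]₆* c-commands the anaphor within its binding domain → licit binder.

{6}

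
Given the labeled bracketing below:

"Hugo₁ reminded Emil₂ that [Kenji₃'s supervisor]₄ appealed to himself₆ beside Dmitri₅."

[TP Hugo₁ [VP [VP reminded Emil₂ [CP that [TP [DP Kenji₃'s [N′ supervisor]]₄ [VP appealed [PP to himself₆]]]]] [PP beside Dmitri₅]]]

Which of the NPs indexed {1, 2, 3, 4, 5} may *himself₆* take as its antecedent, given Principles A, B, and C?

*himself* is an anaphor, so Principle A applies: it must be bound in its binding domain.
Binding domain of *himself₆*: the embedded TP, whose subject is [Kenji₃'s supervisor]₄.
*Hugo₁* c-commands the anaphor but is outside its binding domain → cannot satisfy Principle A.
*Emil₂* c-commands the anaphor but is outside its binding domain → cannot satisfy Principle A.
*Kenji₃* does not c-command the anaphor → cannot bind it.
*[Kenji₃'s supervisor]₄* c-commands the anaphor within its binding domain → licit binder.
*Dmitri₅* does not c-command the anaphor → cannot bind it.

{4}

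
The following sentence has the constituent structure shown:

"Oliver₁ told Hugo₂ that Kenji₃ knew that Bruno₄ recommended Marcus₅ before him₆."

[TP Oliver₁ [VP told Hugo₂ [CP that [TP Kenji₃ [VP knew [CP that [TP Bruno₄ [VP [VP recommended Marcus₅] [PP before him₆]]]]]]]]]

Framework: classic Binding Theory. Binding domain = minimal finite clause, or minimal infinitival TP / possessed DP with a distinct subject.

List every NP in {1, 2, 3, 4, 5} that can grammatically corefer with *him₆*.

*him* is a pronoun, so Principle B applies: it must be free in its binding domain.
Binding domain of *him₆*: the embedded TP, whose subject is Bruno₄.
*Oliver₁* c-commands the pronoun but from outside its binding domain, and is not c-commanded by it → coindexation permitted.
*Hugo₂* c-commands the pronoun but from outside its binding domain, and is not c-commanded by it → coindexation permitted.
*Kenji₃* c-commands the pronoun but from outside its binding domain, and is not c-commanded by it → coindexation permitted.
*Bruno₄* c-commands the pronoun within its binding domain → coindexation would violate Principle B.
*Marcus₅* and the pronoun do not c-command one another → neither Principle B nor Principle C is at stake; coindexation permitted.

{1, 2, 3, 5}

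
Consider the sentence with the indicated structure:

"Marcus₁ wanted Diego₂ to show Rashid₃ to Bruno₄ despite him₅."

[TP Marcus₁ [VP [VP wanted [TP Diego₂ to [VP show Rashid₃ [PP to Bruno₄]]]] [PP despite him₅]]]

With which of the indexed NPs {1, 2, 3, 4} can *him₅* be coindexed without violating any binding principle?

*him* is a pronoun, so Principle B applies: it must be free in its binding domain.
Binding domain of *him₅*: the matrix TP, whose subject is Marcus₁.
*Marcus₁* c-commands the pronoun within its binding domain → coindexation would violate Principle B.
*Diego₂* and the pronoun do not c-command one another → neither Principle B nor Principle C is at stake; coindexation permitted.
*Rashid₃* and the pronoun do not c-command one another → neither Principle B nor Principle C is at stake; coindexation permitted.
*Bruno₄* and the pronoun do not c-command one another → neither Principle B nor Principle C is at stake; coindexation permitted.

{2, 3, 4}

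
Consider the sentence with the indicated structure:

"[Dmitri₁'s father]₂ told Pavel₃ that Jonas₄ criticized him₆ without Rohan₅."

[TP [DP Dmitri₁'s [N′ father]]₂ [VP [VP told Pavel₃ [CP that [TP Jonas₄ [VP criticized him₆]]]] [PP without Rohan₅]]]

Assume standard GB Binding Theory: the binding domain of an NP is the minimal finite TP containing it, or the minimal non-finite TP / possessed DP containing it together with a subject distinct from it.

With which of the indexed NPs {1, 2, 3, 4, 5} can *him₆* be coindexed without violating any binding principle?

*him* is a pronoun, so Principle B applies: it must be free in its binding domain.
Binding domain of *him₆*: the embedded TP, whose subject is Jonas₄.
*Dmitri₁* and the pronoun do not c-command one another → neither Principle B nor Principle C is at stake; coindexation permitted.
*[Dmitri₁'s father]₂* c-commands the pronoun but from outside its binding domain, and is not c-commanded by it → coindexation permitted.
*Pavel₃* c-commands the pronoun but from outside its binding domain, and is not c-commanded by it → coindexation permitted.
*Jonas₄* c-commands the pronoun within its binding domain → coindexation would violate Principle B.
*Rohan₅* and the pronoun do not c-command one another → neither Principle B nor Principle C is at stake; coindexation permitted.

{1, 2, 3, 5}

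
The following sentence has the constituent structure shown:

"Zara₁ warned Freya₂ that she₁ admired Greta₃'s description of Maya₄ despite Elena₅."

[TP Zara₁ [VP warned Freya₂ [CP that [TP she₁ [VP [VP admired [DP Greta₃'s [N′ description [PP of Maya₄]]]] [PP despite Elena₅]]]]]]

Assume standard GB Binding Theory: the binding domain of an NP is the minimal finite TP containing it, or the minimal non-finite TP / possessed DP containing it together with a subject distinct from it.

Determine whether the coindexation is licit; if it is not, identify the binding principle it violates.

The two coindexed NPs are *Zara₁* and *she₁*.
*she₁* is a pronoun; nothing c-commands it within its binding domain (the embedded TP.), so Principle B holds trivially.
*Zara₁* is an R-expression; *she₁* does not c-command it, and no other NP shares its index, so Principle C is satisfied.
All principles are respected.

grammatical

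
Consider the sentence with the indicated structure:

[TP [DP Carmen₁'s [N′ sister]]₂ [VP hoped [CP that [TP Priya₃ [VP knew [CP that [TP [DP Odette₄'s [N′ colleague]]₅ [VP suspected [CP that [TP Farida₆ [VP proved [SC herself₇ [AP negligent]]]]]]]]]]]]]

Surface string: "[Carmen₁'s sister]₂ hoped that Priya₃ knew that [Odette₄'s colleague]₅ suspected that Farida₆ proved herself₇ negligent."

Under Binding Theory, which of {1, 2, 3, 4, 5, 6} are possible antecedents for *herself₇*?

{6}

*herself* is an anaphor, so Principle A applies: it must be bound in its binding domain.
Binding domain of *herself₇*: the embedded TP, whose subject is Farida₆.
*Carmen₁* does not c-command the anaphor → cannot bind it.
*[Carmen₁'s sister]₂* c-commands the anaphor but is outside its binding domain → cannot satisfy Principle A.
*Priya₃* c-commands the anaphor but is outside its binding domain → cannot satisfy Principle A.
*Odette₄* does not c-command the anaphor → cannot bind it.
*[Odette₄'s colleague]₅* c-commands the anaphor but is outside its binding domain → cannot satisfy Principle A.
*Farida₆* c-commands the anaphor within its binding domain → licit binder.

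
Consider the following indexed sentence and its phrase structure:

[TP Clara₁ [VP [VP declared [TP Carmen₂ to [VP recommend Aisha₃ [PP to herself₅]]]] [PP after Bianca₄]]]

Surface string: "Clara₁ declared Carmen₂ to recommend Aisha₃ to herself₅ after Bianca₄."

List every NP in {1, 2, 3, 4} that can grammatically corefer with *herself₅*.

*herself* is an anaphor, so Principle A applies: it must be bound in its binding domain.
Binding domain of *herself₅*: the embedded TP, whose subject is Carmen₂.
*Clara₁* c-commands the anaphor but is outside its binding domain → cannot satisfy Principle A.
*Carmen₂* c-commands the anaphor within its binding domain → licit binder.
*Aisha₃* c-commands the anaphor within its binding domain → licit binder.
*Bianca₄* does not c-command the anaphor → cannot bind it.

{2, 3}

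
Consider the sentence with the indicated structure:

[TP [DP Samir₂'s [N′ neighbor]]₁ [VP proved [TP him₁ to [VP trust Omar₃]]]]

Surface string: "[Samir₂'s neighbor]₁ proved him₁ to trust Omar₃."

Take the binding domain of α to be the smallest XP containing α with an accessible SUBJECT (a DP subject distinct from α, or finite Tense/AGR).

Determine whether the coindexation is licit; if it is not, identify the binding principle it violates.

Principle B

The two coindexed NPs are *[Samir₂'s neighbor]₁* and *him₁*.
*him₁* is a pronoun. Its binding domain is the matrix TP, whose subject is [Samir₂'s neighbor]₁.
*[Samir₂'s neighbor]₁* c-commands it within that domain and carries the same index.
The pronoun is locally bound → Principle B violation.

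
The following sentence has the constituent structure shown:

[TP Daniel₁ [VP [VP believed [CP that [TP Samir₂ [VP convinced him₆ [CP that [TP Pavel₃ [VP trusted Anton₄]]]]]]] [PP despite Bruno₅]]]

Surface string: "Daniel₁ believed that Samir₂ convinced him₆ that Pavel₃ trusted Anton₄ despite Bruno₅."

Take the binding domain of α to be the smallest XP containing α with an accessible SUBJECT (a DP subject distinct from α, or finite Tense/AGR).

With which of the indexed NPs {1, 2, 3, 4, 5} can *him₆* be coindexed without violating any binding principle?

{1, 5}

*him* is a pronoun, so Principle B applies: it must be free in its binding domain.
Binding domain of *him₆*: the embedded TP, whose subject is Samir₂.
*Daniel₁* c-commands the pronoun but from outside its binding domain, and is not c-commanded by it → coindexation permitted.
*Samir₂* c-commands the pronoun within its binding domain → coindexation would violate Principle B.
*Pavel₃*: the pronoun c-commands this R-expression → coindexation would violate Principle C on *Pavel₃*.
*Anton₄*: the pronoun c-commands this R-expression → coindexation would violate Principle C on *Anton₄*.
*Bruno₅* and the pronoun do not c-command one another → neither Principle B nor Principle C is at stake; coindexation permitted.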